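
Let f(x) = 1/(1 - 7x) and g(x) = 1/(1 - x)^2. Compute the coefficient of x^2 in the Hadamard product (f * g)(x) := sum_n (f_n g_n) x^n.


f has coefficients f_k = 7^k. For g = 1/(1 - x)^2 the coefficient is g_k = C(k + 1, 1) = k + 1. The Hadamard coefficient is (f * g)_k = 7^k * (k + 1).
For k = 2: 7^2 * 3 = 49 * 3 = 147.

147


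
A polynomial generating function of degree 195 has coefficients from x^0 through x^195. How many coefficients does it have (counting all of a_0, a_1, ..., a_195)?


A polynomial of degree 195 takes the form a_0 + a_1 x + ... + a_195 x^195.
The number of coefficients is 195 + 1 = 196.

196


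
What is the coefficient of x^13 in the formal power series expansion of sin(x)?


The Maclaurin series is sin(t) = sum_{k>=0} (-1)^k t^(2k+1) / (2k+1)!, so substituting t = x, only odd powers of x are nonzero, with coefficient of x^(2k+1) equal to (-1)^k / (2k+1)!.
Write 13 = 2*6 + 1, giving the coefficient (-1)^6 / 13! = 1/6227020800 = 1/6227020800.

1/6227020800


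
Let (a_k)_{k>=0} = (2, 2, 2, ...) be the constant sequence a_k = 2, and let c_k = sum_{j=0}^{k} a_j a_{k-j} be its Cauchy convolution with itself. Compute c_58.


Since a_j = 2 for all j >= 0, the convolution sum becomes
c_k = sum_{j=0}^{k} 2 * 2 = 4 * (k + 1).
Equivalently, the generating function of (a_k) is 2/(1 - x) and its square is 4/(1 - x)^2 = sum_{k>=0} 4(k + 1) x^k.
For k = 58: 4 * 59 = 236.

236


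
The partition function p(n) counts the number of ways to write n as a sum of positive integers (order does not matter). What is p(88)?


Using the generating function prod_{k>=1} 1/(1-x^k), we compute p(88).
By dynamic programming over parts 1 through 88:
p(88) = 44108109

44108109


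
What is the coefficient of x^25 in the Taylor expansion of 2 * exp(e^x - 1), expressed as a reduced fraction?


exp(e^x - 1) = sum_{k>=0} Bell_k x^k / k!, where Bell_k is the k-th Bell number.
So the coefficient of x^25 is 2 * Bell_25 / 25!.
Computing: Bell_25 = 4638590332229999353 and 25! = 15511210043330985984000000, giving
2 * 4638590332229999353/15511210043330985984000000 = 356814640940769181/596585001666576384000000.

356814640940769181/596585001666576384000000


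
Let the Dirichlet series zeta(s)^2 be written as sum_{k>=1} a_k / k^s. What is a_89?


The Dirichlet convolution of the constant function 1 with itself gives (1 * 1)(k) = sum_{d | k} 1 = d(k), the number of positive divisors of k.
Since zeta(s) = sum_{k>=1} 1/k^s, we have zeta(s)^2 = sum_{k>=1} d(k)/k^s, so a_k = d(k).
For k = 89: the divisors are 1, 89.
Count = 2.

2


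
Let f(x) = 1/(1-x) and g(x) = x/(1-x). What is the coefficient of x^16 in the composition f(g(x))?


First simplify the composition: f(g(x)) = 1/(1 - x/(1-x)) = (1-x)/((1-x) - x) = (1-x)/(1-2x).
Now extract the coefficient. Write (1-x)/(1-2x) = 1/(1-2x) - x/(1-2x).
The coefficient of x^n in 1/(1-2x) is 2^n, and in x/(1-2x) is 2^(n-1) (for n >= 1).
So the coefficient of x^16 is 2^16 - 2^15 = 65536 - 32768 = 32768.

32768


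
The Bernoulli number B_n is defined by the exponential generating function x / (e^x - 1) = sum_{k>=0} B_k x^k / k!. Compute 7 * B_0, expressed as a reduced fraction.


Bernoulli numbers can also be computed recursively via B_0 = 1 and sum_{j=0}^{m} C(m+1, j) B_j = 0 for m >= 1. Odd-index Bernoulli numbers vanish for k >= 3.
Computing B_0 = 1, so 7 * B_0 = 7 * 1 = 7.

7


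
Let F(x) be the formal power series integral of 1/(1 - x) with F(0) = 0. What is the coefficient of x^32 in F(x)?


1/(1 - x) = sum_{k>=0} x^k. Integrating termwise and using F(0) = 0 gives
F(x) = sum_{k>=0} x^(k+1) / (k+1) = sum_{m>=1} x^m / m = -ln(1 - x).
So the coefficient of x^32 is 1/32 = 1/32.

1/32


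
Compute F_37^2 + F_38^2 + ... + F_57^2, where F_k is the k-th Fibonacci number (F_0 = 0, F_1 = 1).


There is a standard identity sum_{k=0}^{N} F_k^2 = F_N * F_{N+1} (proved inductively from the telescoping relation F_k^2 = F_k F_{k+1} - F_{k-1} F_k). Then
sum_{k=37}^{57} F_k^2 = F_57 F_58 - F_36 F_37.
Computing: F_57 = 365435296162, F_58 = 591286729879, F_36 = 14930352, F_37 = 24157817.
Sum = 365435296162 * 591286729879 - 14930352 * 24157817 = 216077040889308148062814.

216077040889308148062814


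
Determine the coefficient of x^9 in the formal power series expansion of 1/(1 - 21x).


The geometric series identity gives 1/(1 - c x) = sum_{k>=0} c^k x^k, so the coefficient of x^k is c^k.
Here c = 21 and k = 9.
Computing: 21^9 = 794280046581

794280046581


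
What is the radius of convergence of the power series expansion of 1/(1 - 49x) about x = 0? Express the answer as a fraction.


Expanding 1/(1 - 49x) = sum_{k>=0} 49^k x^k, the series converges when |49x| < 1, i.e., |x| < 1/49.
So the radius of convergence is 1/49 = 1/49.

1/49


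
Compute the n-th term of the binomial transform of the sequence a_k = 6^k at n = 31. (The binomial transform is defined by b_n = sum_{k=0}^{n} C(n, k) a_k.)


With a_k = 6^k, b_n = sum_{k=0}^{n} C(n, k) 6^k = (1 + 6)^n by the binomial theorem.
For n = 31: (1 + 6)^31 = 7^31 = 157775382034845806615042743.

157775382034845806615042743


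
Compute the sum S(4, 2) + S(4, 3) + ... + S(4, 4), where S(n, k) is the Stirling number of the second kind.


By definition, S(n, k) counts partitions of an n-set into exactly k nonempty blocks.
Computing row n = 4 for k = 2..4:
S(4, k): 7, 6, 1
Sum = 14.

14


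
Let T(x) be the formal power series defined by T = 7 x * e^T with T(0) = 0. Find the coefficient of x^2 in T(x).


Apply the Lagrange inversion formula: if T = 7 x * phi(T) with phi(t) = e^t, then
[x^n] T = 7^n * (1/n) [t^(n-1)] phi(t)^n = 7^n * (1/n) [t^(n-1)] e^(n t) = 7^n * (1/n) * n^(n-1) / (n-1)! = 7^n * n^(n-1) / n!.
When c = 1 this is the Cayley count of rooted labeled trees on n vertices, divided by n!.
For n = 2: 7^2 * 2^1 / 2! = 49 * 2/2 = 49.

49


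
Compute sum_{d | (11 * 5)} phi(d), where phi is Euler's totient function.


First, 11 * 5 = 55. One classical identity is sum_{d | n} phi(d) = n (each k in [1, n] has a unique gcd with n, and among the k's with gcd(k, n) = n/d there are phi(d) of them). So the sum equals 55. We also verify directly:
Divisors of 55: 1, 5, 11, 55.
phi values: 1, 4, 10, 40.
Sum = 55.

55


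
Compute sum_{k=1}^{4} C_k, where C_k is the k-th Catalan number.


C_1 through C_4: 1, 2, 5, 14
Sum = 1 + 2 + 5 + 14
= 22

22


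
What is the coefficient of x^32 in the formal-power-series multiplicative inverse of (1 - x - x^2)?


Let the inverse be f(x) = sum_{k>=0} a_k x^k. From f(x) * (1 - x - x^2) = 1 and matching coefficients:
 x^0: a_0 = 1.
 x^1: a_1 - a_0 = 0, so a_1 = 1.
 x^k (k >= 2): a_k - a_{k-1} - a_{k-2} = 0, i.e. a_k = a_{k-1} + a_{k-2}.
This is the Fibonacci-type recurrence shifted so that a_0 = a_1 = 1.
Iterating: a_0=1, a_1=1, a_2=2, a_3=3, a_4=5, a_5=8, a_6=13, a_7=21, a_8=34, a_9=55, ...
a_32 = 3524578.

3524578


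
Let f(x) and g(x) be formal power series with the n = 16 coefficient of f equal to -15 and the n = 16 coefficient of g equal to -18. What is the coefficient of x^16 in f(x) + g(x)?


Addition of formal power series is termwise.
The coefficient of x^16 in f + g = -15 + -18
= -33

-33


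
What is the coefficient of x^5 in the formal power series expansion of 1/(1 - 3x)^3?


The general identity 1/(1 - c x)^r = sum_{k>=0} c^k C(k + r - 1, r - 1) x^k follows by substituting y = c x into 1/(1 - y)^r = sum_{k>=0} C(k + r - 1, r - 1) y^k.
For c = 3, r = 3, k = 5:
3^5 * C(7, 2) = 243 * 21 = 5103.

5103


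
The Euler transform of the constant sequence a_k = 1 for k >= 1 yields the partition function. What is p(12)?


The Euler transform converts the sequence a_k = 1 into the number of integer partitions.
Using the recurrence or dynamic programming:
p(12) = 77

77


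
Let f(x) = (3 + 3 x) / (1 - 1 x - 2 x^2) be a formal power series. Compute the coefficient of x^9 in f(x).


Write f(x) = sum_{k>=0} a_k x^k. Multiplying both sides by 1 - 1 x - 2 x^2 gives
(1 - 1 x - 2 x^2) sum_{k>=0} a_k x^k = 3 + 3 x.
Matching coefficients:
 x^0: a_0 = 3
 x^1: a_1 - 1 a_0 = 3  =>  a_1 = 1*3 + 3 = 6
 x^k (k >= 2): a_k = 1 a_{k-1} + 2 a_{k-2}.
Iterating: a_2 = 12, a_3 = 24, a_4 = 48, a_5 = 96, a_6 = 192, a_7 = 384, a_8 = 768, a_9 = 1536.
So the coefficient of x^9 is 1536.

1536


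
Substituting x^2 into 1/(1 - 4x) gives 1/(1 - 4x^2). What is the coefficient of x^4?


The coefficient of x^(2m) in 1/(1 - 4x^2) is 4^m.
With n = 4 = 2*2, the coefficient is 4^2 = 16.

16


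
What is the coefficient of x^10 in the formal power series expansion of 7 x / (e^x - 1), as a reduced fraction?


The exponential generating function for Bernoulli numbers is
x / (e^x - 1) = sum_{k>=0} B_k x^k / k!.
So the coefficient of x^10 in 7 x / (e^x - 1) is 7 B_10 / 10!.
Computing: B_10 = 5/66, 10! = 3628800, giving
7 * 5/66 / 3628800 = 1/6842880.

1/6842880


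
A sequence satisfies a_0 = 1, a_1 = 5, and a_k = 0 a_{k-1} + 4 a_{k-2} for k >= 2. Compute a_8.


The characteristic equation is t^2 - 0 t - 4 = 0, with roots r_1 = 2 and r_2 = -2 (so c_1 = r_1 + r_2, c_2 = -r_1 r_2 as required).
One can use the closed form a_n = A r_1^n + B r_2^n, but direct iteration is more reliable:
a_0 = 1, a_1 = 5, a_2 = 4, a_3 = 20, a_4 = 16, a_5 = 80, a_6 = 64, a_7 = 320, a_8 = 256.
So a_8 = 256.

256


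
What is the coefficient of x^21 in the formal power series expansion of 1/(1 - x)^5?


The negative binomial / multiset identity is
1/(1 - x)^r = sum_{k>=0} C(k + r - 1, r - 1) x^k.
Here r = 5 and k = 21, so the coefficient is
C(21 + 4, 4) = C(25, 4)
= 12650

12650


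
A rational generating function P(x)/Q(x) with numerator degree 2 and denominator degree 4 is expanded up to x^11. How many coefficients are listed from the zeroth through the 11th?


Expanding up to x^11 gives the coefficients for x^0, x^1, ..., x^11.
That is 11 + 1 = 12 coefficients in total.

12


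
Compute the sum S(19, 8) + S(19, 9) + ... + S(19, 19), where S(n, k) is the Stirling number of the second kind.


By definition, S(n, k) counts partitions of an n-set into exactly k nonempty blocks.
Computing row n = 19 for k = 8..19:
S(19, k): 1709751003480, 1144614626805, 477297033785, 129413217791, 23466951300, 2892439160, 243577530, 13916778, 527136, 12597, 171, 1
Sum = 3487693306534.

3487693306534


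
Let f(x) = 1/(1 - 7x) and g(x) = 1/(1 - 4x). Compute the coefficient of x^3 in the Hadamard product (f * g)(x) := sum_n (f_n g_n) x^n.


f has coefficients f_k = 7^k and g has coefficients g_k = 4^k, so the Hadamard product has coefficient (f*g)_k = 7^k * 4^k = 28^k.
For k = 3: 28^3 = 21952.

21952


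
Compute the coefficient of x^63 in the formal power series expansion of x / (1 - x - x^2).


Let f(x) = sum_{k>=0} a_k x^k. Multiplying f(x) * (1 - x - x^2) = x and matching coefficients gives a_0 = 0, a_1 = 1, and a_k = a_{k-1} + a_{k-2} for k >= 2. These are the Fibonacci numbers F_k.
Iterating from F_0 = 0, F_1 = 1:
F_0=0, F_1=1, F_2=1, F_3=2, F_4=3, F_5=5, F_6=8, F_7=13, F_8=21, F_9=34, ...
F_63 = 6557470319842.

6557470319842


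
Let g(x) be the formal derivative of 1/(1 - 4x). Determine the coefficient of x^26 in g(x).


Differentiate termwise: d/dx sum_{k>=0} 4^k x^k = sum_{k>=1} k 4^k x^(k-1) = sum_{j>=0} (j+1) 4^(j+1) x^j.
Equivalently, d/dx [1/(1 - 4x)] = 4/(1 - 4x)^2.
For j = 26: 27 * 4^27 = 27 * 18014398509481984 = 486388759756013568.

486388759756013568


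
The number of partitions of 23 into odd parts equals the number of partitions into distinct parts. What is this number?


Computing partitions of 23 into odd parts (1, 3, 5, ...):
Using the generating function prod_{k>=0} 1/(1-x^(2k+1)),
the count is 104

104


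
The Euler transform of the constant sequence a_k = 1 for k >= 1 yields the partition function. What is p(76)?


The Euler transform converts the sequence a_k = 1 into the number of integer partitions.
Using the recurrence or dynamic programming:
p(76) = 9289091

9289091


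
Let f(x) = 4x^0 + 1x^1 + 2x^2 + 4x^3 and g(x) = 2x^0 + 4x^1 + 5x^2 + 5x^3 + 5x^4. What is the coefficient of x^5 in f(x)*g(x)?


Cauchy product at x^5:
1*5 + 2*5 + 4*5
= 35

35


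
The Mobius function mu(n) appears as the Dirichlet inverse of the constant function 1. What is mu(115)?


115 = 5 * 23 (all distinct primes).
mu(115) = (-1)^2 = 1

1


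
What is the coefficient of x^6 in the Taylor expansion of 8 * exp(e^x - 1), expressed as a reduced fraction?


exp(e^x - 1) = sum_{k>=0} Bell_k x^k / k!, where Bell_k is the k-th Bell number.
So the coefficient of x^6 is 8 * Bell_6 / 6!.
Computing: Bell_6 = 203 and 6! = 720, giving
8 * 203/720 = 203/90.

203/90


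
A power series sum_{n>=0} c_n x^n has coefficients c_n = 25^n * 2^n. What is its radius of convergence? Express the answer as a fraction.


By the root test (Cauchy-Hadamard), the radius is R = 1 / limsup_n |c_n|^(1/n).
Here |c_n|^(1/n) = (25^n * 2^n)^(1/n) = 25 * 2 = 50 for all n.
So R = 1/50 = 1/50.

1/50


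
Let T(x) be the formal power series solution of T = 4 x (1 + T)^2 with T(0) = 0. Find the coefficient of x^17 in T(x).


Apply the Lagrange inversion formula: if T = 4 x * phi(T) with phi(t) = (1 + t)^2, then [x^n] T = 4^n * (1/n) [t^(n-1)] phi(t)^n = 4^n * (1/n) [t^(n-1)] (1 + t)^(2n) = 4^n * (1/n) C(2n, n-1).
Using the identity C(2n, n-1) = C(2n, n) * n / (n+1), the unscaled factor equals C(2n, n) / (n+1) = C_n, the n-th Catalan number.
For n = 17: C_17 = C(34, 17) / 18 = 2333606220/18 = 129644790.
With the 4^17 = 17179869184 factor, the coefficient is 17179869184 * 129644790 = 2227280532587151360.

2227280532587151360


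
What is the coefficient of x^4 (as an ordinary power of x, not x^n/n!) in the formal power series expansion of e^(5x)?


The exponential series is e^y = sum_{k>=0} y^k / k!. Substituting y = 5x gives
e^(5x) = sum_{k>=0} 5^k x^k / k!.
So the coefficient of x^n is a^n/n! with a = 5, n = 4:
5^4 / 4! = 625/24 = 625/24

625/24


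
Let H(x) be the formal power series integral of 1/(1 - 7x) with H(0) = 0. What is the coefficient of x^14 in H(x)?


1/(1 - 7x) = sum_{k>=0} 7^k x^k. Integrating termwise with H(0) = 0:
H(x) = sum_{k>=0} 7^k x^(k+1) / (k+1) = sum_{m>=1} 7^(m-1) x^m / m.
For m = 14: 7^13/14 = 96889010407/14 = 13841287201/2.

13841287201/2


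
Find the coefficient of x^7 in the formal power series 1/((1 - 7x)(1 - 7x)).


By partial fractions or Cauchy convolution:
The coefficient equals sum_{k=0}^{7} 7^k * 7^(7-k).
= 6588344

6588344


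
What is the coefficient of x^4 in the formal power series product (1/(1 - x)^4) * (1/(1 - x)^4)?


Combine the factors: (1/(1 - x)^4) * (1/(1 - x)^4) = 1/(1 - x)^8.
Then use 1/(1 - x)^r = sum_{k>=0} C(k + r - 1, r - 1) x^k with r = 8 and k = 4:
C(11, 7) = 330.

330


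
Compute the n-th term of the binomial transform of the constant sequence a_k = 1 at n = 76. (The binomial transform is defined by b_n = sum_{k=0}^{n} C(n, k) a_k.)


With a_k = 1 for all k, b_n = sum_{k=0}^{n} C(n, k) = 2^n by the binomial theorem.
For n = 76: 2^76 = 75557863725914323419136.

75557863725914323419136


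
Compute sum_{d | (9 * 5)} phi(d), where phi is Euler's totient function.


First, 9 * 5 = 45. One classical identity is sum_{d | n} phi(d) = n (each k in [1, n] has a unique gcd with n, and among the k's with gcd(k, n) = n/d there are phi(d) of them). So the sum equals 45. We also verify directly:
Divisors of 45: 1, 3, 5, 9, 15, 45.
phi values: 1, 2, 4, 6, 8, 24.
Sum = 45.

45


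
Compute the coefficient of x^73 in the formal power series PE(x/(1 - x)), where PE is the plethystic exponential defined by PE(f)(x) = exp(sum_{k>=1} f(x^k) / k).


For f(x) = x/(1 - x) we have
sum_{k>=1} f(x^k) / k = sum_{k>=1} (1/k) * x^k / (1 - x^k) = sum_{k, m >= 1} x^(k m) / k,
which after exponentiating simplifies to
PE(x/(1 - x)) = prod_{k>=1} 1 / (1 - x^k).
This is the generating function for the partition function p(n), so the coefficient of x^73 is p(73).
Computing p(73) by dynamic programming over parts 1, 2, ..., 73: p(73) = 6185689.

6185689


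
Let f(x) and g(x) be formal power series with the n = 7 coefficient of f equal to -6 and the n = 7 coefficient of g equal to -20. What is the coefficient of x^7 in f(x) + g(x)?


Addition of formal power series is termwise.
The coefficient of x^7 in f + g = -6 + -20
= -26

-26


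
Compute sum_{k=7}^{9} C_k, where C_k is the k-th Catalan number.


C_7 through C_9: 429, 1430, 4862
Sum = 429 + 1430 + 4862
= 6721

6721


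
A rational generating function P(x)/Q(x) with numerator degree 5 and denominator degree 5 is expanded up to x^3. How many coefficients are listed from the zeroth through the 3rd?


Expanding up to x^3 gives the coefficients for x^0, x^1, ..., x^3.
That is 3 + 1 = 4 coefficients in total.

4


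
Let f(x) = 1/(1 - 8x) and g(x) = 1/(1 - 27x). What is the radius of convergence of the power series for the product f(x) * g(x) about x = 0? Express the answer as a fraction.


The radius of 1/(1 - 8x) is 1/8 (nearest singularity at x = 1/8), and the radius of 1/(1 - 27x) is 1/27.
The product f(x)*g(x) = 1/((1 - 8x)(1 - 27x)) has singularities at both 1/8 and 1/27, so its radius of convergence is the distance to the nearest one:
min(1/8, 1/27) = 1/27.

1/27


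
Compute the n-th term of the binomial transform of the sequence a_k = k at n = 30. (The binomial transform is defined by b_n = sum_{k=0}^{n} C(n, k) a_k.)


With a_k = k, b_n = sum_{k=0}^{n} C(n, k) k. Using k * C(n, k) = n * C(n-1, k-1) gives b_n = n * sum_{k>=1} C(n-1, k-1) = n * 2^(n-1).
For n = 30: 30 * 2^29 = 30 * 536870912 = 16106127360.

16106127360


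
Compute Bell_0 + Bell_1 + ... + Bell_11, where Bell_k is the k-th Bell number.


Recall Bell_k counts set partitions of a k-set (with Bell_0 = 1 by convention).
Bell_0 through Bell_11: 1, 1, 2, 5, 15, 52, 203, 877, 4140, 21147, 115975, 678570
Sum = 1 + 1 + 2 + 5 + 15 + 52 + 203 + 877 + 4140 + 21147 + 115975 + 678570 = 820988.

820988


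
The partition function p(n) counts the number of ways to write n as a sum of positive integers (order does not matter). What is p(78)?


Using the generating function prod_{k>=1} 1/(1-x^k), we compute p(78).
By dynamic programming over parts 1 through 78:
p(78) = 12132164

12132164


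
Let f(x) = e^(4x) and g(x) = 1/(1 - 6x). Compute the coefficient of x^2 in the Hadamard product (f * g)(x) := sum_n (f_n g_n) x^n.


Expanding: f_k = 4^k/k! (from e^(4x)) and g_k = 6^k (from 1/(1 - 6x)). So the Hadamard coefficient (f * g)_k = 4^k 6^k / k! = (24)^k / k!.
For k = 2: 24^2/2! = 576/2 = 288.

288


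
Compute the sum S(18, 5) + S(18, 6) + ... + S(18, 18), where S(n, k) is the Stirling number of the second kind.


By definition, S(n, k) counts partitions of an n-set into exactly k nonempty blocks.
Computing row n = 18 for k = 5..18:
S(18, k): 28958095545, 110687251039, 197462483400, 189036065010, 106175395755, 37112163803, 8391004908, 1256328866, 125854638, 8408778, 367200, 9996, 153, 1
Sum = 679213429092.

679213429092


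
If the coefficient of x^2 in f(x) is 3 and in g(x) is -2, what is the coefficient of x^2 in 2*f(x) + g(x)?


Scalar multiplication scales coefficients: 2 * 3 = 6.
Then add the g coefficient: 6 + -2
= 4

4


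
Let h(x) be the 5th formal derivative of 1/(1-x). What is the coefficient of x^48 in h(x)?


Differentiating 5 times: d^5/dx^5 [1/(1-x)] = 5!/(1-x)^6.
The expansion 1/(1-x)^6 = sum_{k>=0} C(k+5, 5) x^k, so the coefficient of x^n in 5!/(1-x)^6 is 5! * C(n+5, 5).
For n = 48: 120 * C(53, 5) = 120 * 2869685 = 344362200

344362200


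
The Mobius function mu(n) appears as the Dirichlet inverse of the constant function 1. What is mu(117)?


117 has a squared prime factor, so mu(117) = 0.
Factorization reveals a repeated prime.

0


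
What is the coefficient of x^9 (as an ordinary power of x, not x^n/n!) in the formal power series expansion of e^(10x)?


The exponential series is e^y = sum_{k>=0} y^k / k!. Substituting y = 10x gives
e^(10x) = sum_{k>=0} 10^k x^k / k!.
So the coefficient of x^n is a^n/n! with a = 10, n = 9:
10^9 / 9! = 1000000000/362880 = 1562500/567

1562500/567


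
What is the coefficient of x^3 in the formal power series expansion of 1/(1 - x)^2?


The negative binomial / multiset identity is
1/(1 - x)^r = sum_{k>=0} C(k + r - 1, r - 1) x^k.
Here r = 2 and k = 3, so the coefficient is
C(3 + 1, 1) = C(4, 1)
= 4

4


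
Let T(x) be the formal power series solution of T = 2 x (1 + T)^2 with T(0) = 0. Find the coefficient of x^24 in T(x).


Apply the Lagrange inversion formula: if T = 2 x * phi(T) with phi(t) = (1 + t)^2, then [x^n] T = 2^n * (1/n) [t^(n-1)] phi(t)^n = 2^n * (1/n) [t^(n-1)] (1 + t)^(2n) = 2^n * (1/n) C(2n, n-1).
Using the identity C(2n, n-1) = C(2n, n) * n / (n+1), the unscaled factor equals C(2n, n) / (n+1) = C_n, the n-th Catalan number.
For n = 24: C_24 = C(48, 24) / 25 = 32247603683100/25 = 1289904147324.
With the 2^24 = 16777216 factor, the coefficient is 16777216 * 1289904147324 = 21641000498950569984.

21641000498950569984


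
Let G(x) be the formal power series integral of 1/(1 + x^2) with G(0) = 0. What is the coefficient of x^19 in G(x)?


1/(1 + x^2) = sum_{j>=0} (-1)^j x^(2j). Integrating termwise with G(0) = 0:
G(x) = sum_{j>=0} (-1)^j x^(2j+1) / (2j+1) = arctan(x).
Only odd powers are nonzero. For x^19 write 19 = 2*9 + 1, giving
(-1)^9 / 19 = -1/19 = -1/19.

-1/19


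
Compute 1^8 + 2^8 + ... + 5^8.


This power sum has a closed form given by Faulhaber's formula
sum_{k=1}^{m} k^p = (1 / (p + 1)) * sum_{j=0}^{p} C(p + 1, j) B_j m^(p + 1 - j),
but for small m direct computation is fastest:
1 + 256 + 6561 + 65536 + 390625 = 462979.

462979


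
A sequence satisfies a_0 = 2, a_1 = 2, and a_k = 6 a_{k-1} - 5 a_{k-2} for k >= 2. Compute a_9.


The characteristic equation is t^2 - 6 t + 5 = 0, with roots r_1 = 5 and r_2 = 1 (so c_1 = r_1 + r_2, c_2 = -r_1 r_2 as required).
One can use the closed form a_n = A r_1^n + B r_2^n, but direct iteration is more reliable:
a_0 = 2, a_1 = 2, a_2 = 2, a_3 = 2, a_4 = 2, a_5 = 2, a_6 = 2, a_7 = 2, a_8 = 2, a_9 = 2.
So a_9 = 2.

2


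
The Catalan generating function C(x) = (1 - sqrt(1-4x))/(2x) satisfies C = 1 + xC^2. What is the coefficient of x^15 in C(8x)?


Substituting x -> 8x scales the n-th coefficient by 8^n, so [x^15] C(8x) = 8^15 * C_15.
C_15 = C(2*15, 15)/(16) = 155117520/16 = 9694845.
So 8^15 * 9694845 = 35184372088832 * 9694845 = 341107033823552471040.

341107033823552471040


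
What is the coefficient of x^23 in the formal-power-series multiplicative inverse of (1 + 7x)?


The inverse is 1/(1 + 7x). Apply the geometric identity 1/(1 - y) = sum_{k>=0} y^k with y = -7x:
1/(1 + 7x) = sum_{k>=0} (-7)^k x^k.
So the coefficient of x^23 is (-7)^23 = -27368747340080916343.

-27368747340080916343


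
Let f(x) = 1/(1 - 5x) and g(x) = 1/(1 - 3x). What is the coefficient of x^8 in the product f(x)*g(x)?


The coefficient of x^n in f*g is the Cauchy product: sum_{k=0}^{n} a^k * b^(n-k).
With a=5, b=3, n=8:
sum_{k=0}^{8} 5^k * 3^(8-k)
= 966721

966721


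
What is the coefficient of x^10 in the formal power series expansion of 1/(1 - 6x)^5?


The general identity 1/(1 - c x)^r = sum_{k>=0} c^k C(k + r - 1, r - 1) x^k follows by substituting y = c x into 1/(1 - y)^r = sum_{k>=0} C(k + r - 1, r - 1) y^k.
For c = 6, r = 5, k = 10:
6^10 * C(14, 4) = 60466176 * 1001 = 60526642176.

60526642176


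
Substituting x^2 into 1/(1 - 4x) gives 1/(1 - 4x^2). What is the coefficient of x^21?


Since 1/(1 - 4x^2) only has even powers of x,
the coefficient of x^21 (odd) is 0.

0


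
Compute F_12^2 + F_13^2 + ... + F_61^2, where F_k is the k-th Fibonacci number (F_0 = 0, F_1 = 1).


There is a standard identity sum_{k=0}^{N} F_k^2 = F_N * F_{N+1} (proved inductively from the telescoping relation F_k^2 = F_k F_{k+1} - F_{k-1} F_k). Then
sum_{k=12}^{61} F_k^2 = F_61 F_62 - F_11 F_12.
Computing: F_61 = 2504730781961, F_62 = 4052739537881, F_11 = 89, F_12 = 144.
Sum = 2504730781961 * 4052739537881 - 89 * 144 = 10151021471800938910951825.

10151021471800938910951825


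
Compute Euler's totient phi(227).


phi(n) counts integers in [1, n] coprime to n. Using the multiplicative formula phi(n) = n * prod_{p | n} (1 - 1/p):
227 = 227, so
phi(227) = 227 * (1 - 1/227) = 226.

226


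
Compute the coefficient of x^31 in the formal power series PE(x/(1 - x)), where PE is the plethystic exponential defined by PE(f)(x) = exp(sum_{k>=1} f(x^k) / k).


For f(x) = x/(1 - x) we have
sum_{k>=1} f(x^k) / k = sum_{k>=1} (1/k) * x^k / (1 - x^k) = sum_{k, m >= 1} x^(k m) / k,
which after exponentiating simplifies to
PE(x/(1 - x)) = prod_{k>=1} 1 / (1 - x^k).
This is the generating function for the partition function p(n), so the coefficient of x^31 is p(31).
Computing p(31) by dynamic programming over parts 1, 2, ..., 31: p(31) = 6842.

6842


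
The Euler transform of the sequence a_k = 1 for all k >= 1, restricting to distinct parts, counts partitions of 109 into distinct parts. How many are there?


Partitions of 109 into distinct parts can be computed via generating function.
Product (1+x)(1+x^2)(1+x^3)...
The coefficient of x^109 = 927406

927406


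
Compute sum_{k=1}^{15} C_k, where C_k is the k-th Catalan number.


C_1 through C_15: 1, 2, 5, 14, 42, 132, 429, 1430, 4862, 16796, 58786, 208012, 742900, 2674440, 9694845
Sum = 1 + 2 + 5 + 14 + 42 + 132 + 429 + 1430 + 4862 + 16796 + 58786 + 208012 + 742900 + 2674440 + 9694845
= 13402696

13402696


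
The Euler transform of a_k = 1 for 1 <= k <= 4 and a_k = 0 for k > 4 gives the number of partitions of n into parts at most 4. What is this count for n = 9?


Partitions of 9 into parts at most 4:
Using generating function (1-x)^(-1)(1-x^2)^(-1)...(1-x^4)^(-1),
the coefficient of x^9 = 18

18


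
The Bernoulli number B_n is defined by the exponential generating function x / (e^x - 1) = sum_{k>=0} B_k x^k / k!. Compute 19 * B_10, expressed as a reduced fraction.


Bernoulli numbers can also be computed recursively via B_0 = 1 and sum_{j=0}^{m} C(m+1, j) B_j = 0 for m >= 1. Odd-index Bernoulli numbers vanish for k >= 3.
Computing B_10 = 5/66, so 19 * B_10 = 19 * 5/66 = 95/66.

95/66


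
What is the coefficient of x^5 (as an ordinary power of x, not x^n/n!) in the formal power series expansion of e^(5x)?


The exponential series is e^y = sum_{k>=0} y^k / k!. Substituting y = 5x gives
e^(5x) = sum_{k>=0} 5^k x^k / k!.
So the coefficient of x^n is a^n/n! with a = 5, n = 5:
5^5 / 5! = 3125/120 = 625/24

625/24


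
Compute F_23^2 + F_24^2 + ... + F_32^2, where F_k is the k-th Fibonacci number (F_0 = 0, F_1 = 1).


There is a standard identity sum_{k=0}^{N} F_k^2 = F_N * F_{N+1} (proved inductively from the telescoping relation F_k^2 = F_k F_{k+1} - F_{k-1} F_k). Then
sum_{k=23}^{32} F_k^2 = F_32 F_33 - F_22 F_23.
Computing: F_32 = 2178309, F_33 = 3524578, F_22 = 17711, F_23 = 28657.
Sum = 2178309 * 3524578 - 17711 * 28657 = 7677112434475.

7677112434475


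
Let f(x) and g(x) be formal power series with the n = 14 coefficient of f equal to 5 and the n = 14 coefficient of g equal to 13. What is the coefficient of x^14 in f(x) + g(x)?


Addition of formal power series is termwise.
The coefficient of x^14 in f + g = 5 + 13
= 18

18


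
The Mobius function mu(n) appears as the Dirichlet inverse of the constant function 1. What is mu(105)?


105 = 3 * 5 * 7 (all distinct primes).
mu(105) = (-1)^3 = -1

-1


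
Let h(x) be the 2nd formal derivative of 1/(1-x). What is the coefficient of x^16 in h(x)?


Differentiating 2 times: d^2/dx^2 [1/(1-x)] = 2!/(1-x)^3.
The expansion 1/(1-x)^3 = sum_{k>=0} C(k+2, 2) x^k, so the coefficient of x^n in 2!/(1-x)^3 is 2! * C(n+2, 2).
For n = 16: 2 * C(18, 2) = 2 * 153 = 306

306


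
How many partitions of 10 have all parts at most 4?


Using the generating function (1-x)^(-1)(1-x^2)^(-1)...(1-x^4)^(-1),
the coefficient of x^10 counts these restricted partitions.
Result = 23

23


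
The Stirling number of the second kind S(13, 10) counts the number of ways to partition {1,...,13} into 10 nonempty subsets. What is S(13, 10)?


Using the explicit formula S(n,k) = (1/k!) sum_{j=0}^{k} (-1)^(k-j) C(k,j) j^n:
S(13, 10) = 39325
Equivalently, S(n,k) is n! times the coefficient of x^n in the EGF (e^x - 1)^k / k!.

39325


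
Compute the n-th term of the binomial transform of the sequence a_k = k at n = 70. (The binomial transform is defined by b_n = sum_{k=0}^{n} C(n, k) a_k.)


With a_k = k, b_n = sum_{k=0}^{n} C(n, k) k. Using k * C(n, k) = n * C(n-1, k-1) gives b_n = n * sum_{k>=1} C(n-1, k-1) = n * 2^(n-1).
For n = 70: 70 * 2^69 = 70 * 590295810358705651712 = 41320706725109395619840.

41320706725109395619840


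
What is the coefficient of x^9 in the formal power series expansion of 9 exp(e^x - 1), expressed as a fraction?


exp(e^x - 1) is the exponential generating function for the Bell numbers Bell_k: exp(e^x - 1) = sum_{k>=0} Bell_k x^k / k!.
So the coefficient of x^9 in 9 exp(e^x - 1) is 9 Bell_9 / 9!.
Computing: Bell_9 = 21147 and 9! = 362880, giving
9 * 21147/362880 = 1007/1920.

1007/1920


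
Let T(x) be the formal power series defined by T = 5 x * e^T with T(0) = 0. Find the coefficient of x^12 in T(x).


Apply the Lagrange inversion formula: if T = 5 x * phi(T) with phi(t) = e^t, then
[x^n] T = 5^n * (1/n) [t^(n-1)] phi(t)^n = 5^n * (1/n) [t^(n-1)] e^(n t) = 5^n * (1/n) * n^(n-1) / (n-1)! = 5^n * n^(n-1) / n!.
When c = 1 this is the Cayley count of rooted labeled trees on n vertices, divided by n!.
For n = 12: 5^12 * 12^11 / 12! = 244140625 * 743008370688/479001600 = 29160000000000/77.

29160000000000/77


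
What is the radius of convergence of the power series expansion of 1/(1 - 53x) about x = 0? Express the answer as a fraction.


Expanding 1/(1 - 53x) = sum_{k>=0} 53^k x^k, the series converges when |53x| < 1, i.e., |x| < 1/53.
So the radius of convergence is 1/53 = 1/53.

1/53


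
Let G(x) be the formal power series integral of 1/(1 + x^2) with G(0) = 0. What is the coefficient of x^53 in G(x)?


1/(1 + x^2) = sum_{j>=0} (-1)^j x^(2j). Integrating termwise with G(0) = 0:
G(x) = sum_{j>=0} (-1)^j x^(2j+1) / (2j+1) = arctan(x).
Only odd powers are nonzero. For x^53 write 53 = 2*26 + 1, giving
(-1)^26 / 53 = 1/53 = 1/53.

1/53


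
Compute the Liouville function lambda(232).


The Liouville function is lambda(k) = (-1)^Omega(k), where Omega(k) counts the prime factors of k with multiplicity.
Factoring: 232 = 2 * 2 * 2 * 29, so Omega(232) = 4.
lambda(232) = (-1)^4 = 1.

1


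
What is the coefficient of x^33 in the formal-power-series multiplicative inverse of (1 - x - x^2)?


Let the inverse be f(x) = sum_{k>=0} a_k x^k. From f(x) * (1 - x - x^2) = 1 and matching coefficients:
 x^0: a_0 = 1.
 x^1: a_1 - a_0 = 0, so a_1 = 1.
 x^k (k >= 2): a_k - a_{k-1} - a_{k-2} = 0, i.e. a_k = a_{k-1} + a_{k-2}.
This is the Fibonacci-type recurrence shifted so that a_0 = a_1 = 1.
Iterating: a_0=1, a_1=1, a_2=2, a_3=3, a_4=5, a_5=8, a_6=13, a_7=21, a_8=34, a_9=55, ...
a_33 = 5702887.

5702887


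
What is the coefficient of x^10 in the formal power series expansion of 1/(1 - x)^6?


The expansion 1/(1 - x)^r = sum_{k>=0} C(k + r - 1, r - 1) x^k follows from the multiset / negative-binomial theorem (or from repeated differentiation of the geometric series).
For r = 6 and k = 10:
C(15, 5) = 1307674368000 / (120 * 3628800) = 3003.

3003


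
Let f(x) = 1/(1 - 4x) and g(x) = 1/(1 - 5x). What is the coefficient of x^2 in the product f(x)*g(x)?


The coefficient of x^n in f*g is the Cauchy product: sum_{k=0}^{n} a^k * b^(n-k).
With a=4, b=5, n=2:
sum_{k=0}^{2} 4^k * 5^(2-k)
= 61

61


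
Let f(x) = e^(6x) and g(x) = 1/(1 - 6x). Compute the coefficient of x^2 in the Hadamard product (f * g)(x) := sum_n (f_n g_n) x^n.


Expanding: f_k = 6^k/k! (from e^(6x)) and g_k = 6^k (from 1/(1 - 6x)). So the Hadamard coefficient (f * g)_k = 6^k 6^k / k! = (36)^k / k!.
For k = 2: 36^2/2! = 1296/2 = 648.

648


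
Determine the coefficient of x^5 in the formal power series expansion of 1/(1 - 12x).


The geometric series identity gives 1/(1 - c x) = sum_{k>=0} c^k x^k, so the coefficient of x^k is c^k.
Here c = 12 and k = 5.
Computing: 12^5 = 248832

248832


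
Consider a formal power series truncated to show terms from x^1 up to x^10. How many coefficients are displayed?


From x^1 to x^10 inclusive, the count is 10 - 1 + 1 = 10.

10


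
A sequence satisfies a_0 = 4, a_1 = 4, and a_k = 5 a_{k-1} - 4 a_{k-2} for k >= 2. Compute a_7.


The characteristic equation is t^2 - 5 t + 4 = 0, with roots r_1 = 4 and r_2 = 1 (so c_1 = r_1 + r_2, c_2 = -r_1 r_2 as required).
One can use the closed form a_n = A r_1^n + B r_2^n, but direct iteration is more reliable:
a_0 = 4, a_1 = 4, a_2 = 4, a_3 = 4, a_4 = 4, a_5 = 4, a_6 = 4, a_7 = 4.
So a_7 = 4.

4


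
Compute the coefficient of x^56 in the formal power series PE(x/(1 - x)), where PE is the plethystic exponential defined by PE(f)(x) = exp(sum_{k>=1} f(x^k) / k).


For f(x) = x/(1 - x) we have
sum_{k>=1} f(x^k) / k = sum_{k>=1} (1/k) * x^k / (1 - x^k) = sum_{k, m >= 1} x^(k m) / k,
which after exponentiating simplifies to
PE(x/(1 - x)) = prod_{k>=1} 1 / (1 - x^k).
This is the generating function for the partition function p(n), so the coefficient of x^56 is p(56).
Computing p(56) by dynamic programming over parts 1, 2, ..., 56: p(56) = 526823.

526823


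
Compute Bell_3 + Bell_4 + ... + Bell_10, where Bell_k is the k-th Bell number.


Recall Bell_k counts set partitions of a k-set (with Bell_0 = 1 by convention).
Bell_3 through Bell_10: 5, 15, 52, 203, 877, 4140, 21147, 115975
Sum = 5 + 15 + 52 + 203 + 877 + 4140 + 21147 + 115975 = 142414.

142414


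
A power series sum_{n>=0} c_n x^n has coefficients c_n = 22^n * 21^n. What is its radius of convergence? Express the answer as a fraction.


By the root test (Cauchy-Hadamard), the radius is R = 1 / limsup_n |c_n|^(1/n).
Here |c_n|^(1/n) = (22^n * 21^n)^(1/n) = 22 * 21 = 462 for all n.
So R = 1/462 = 1/462.

1/462


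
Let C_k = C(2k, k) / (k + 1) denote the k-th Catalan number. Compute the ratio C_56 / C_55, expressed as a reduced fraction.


Using C_k = (2k)! / (k! (k+1)!), the ratio C_{k+1}/C_k simplifies to
C_{k+1}/C_k = [(2k+2)! / ((k+1)! (k+2)!)] * [k! (k+1)! / (2k)!]
 = (2k+2)(2k+1) / ((k+1)(k+2)) = 2(2k+1) / (k+2).
For k = 55: 2(2*55 + 1) / (55 + 2) = 222/57 = 74/19.

74/19


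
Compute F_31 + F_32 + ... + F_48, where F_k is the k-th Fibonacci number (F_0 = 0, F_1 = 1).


Use the identity sum_{k=0}^{N} F_k = F_{N+2} - 1 (which follows from F_{k+2} - F_{k+1} = F_k). Then
sum_{k=31}^{48} F_k = (F_{50} - 1) - (F_{32} - 1) = F_{50} - F_{32}.
Computing: F_{50} = 12586269025, F_{32} = 2178309, so
Sum = 12586269025 - 2178309 = 12584090716.

12584090716


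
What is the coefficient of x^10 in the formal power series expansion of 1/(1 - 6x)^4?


The general identity 1/(1 - c x)^r = sum_{k>=0} c^k C(k + r - 1, r - 1) x^k follows by substituting y = c x into 1/(1 - y)^r = sum_{k>=0} C(k + r - 1, r - 1) y^k.
For c = 6, r = 4, k = 10:
6^10 * C(13, 3) = 60466176 * 286 = 17293326336.

17293326336


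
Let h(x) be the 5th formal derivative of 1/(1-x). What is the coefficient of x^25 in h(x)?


Differentiating 5 times: d^5/dx^5 [1/(1-x)] = 5!/(1-x)^6.
The expansion 1/(1-x)^6 = sum_{k>=0} C(k+5, 5) x^k, so the coefficient of x^n in 5!/(1-x)^6 is 5! * C(n+5, 5).
For n = 25: 120 * C(30, 5) = 120 * 142506 = 17100720

17100720


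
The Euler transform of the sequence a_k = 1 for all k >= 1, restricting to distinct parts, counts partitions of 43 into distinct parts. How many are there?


Partitions of 43 into distinct parts can be computed via generating function.
Product (1+x)(1+x^2)(1+x^3)...
The coefficient of x^43 = 1610

1610


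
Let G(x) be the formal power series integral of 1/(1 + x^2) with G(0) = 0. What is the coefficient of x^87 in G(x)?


1/(1 + x^2) = sum_{j>=0} (-1)^j x^(2j). Integrating termwise with G(0) = 0:
G(x) = sum_{j>=0} (-1)^j x^(2j+1) / (2j+1) = arctan(x).
Only odd powers are nonzero. For x^87 write 87 = 2*43 + 1, giving
(-1)^43 / 87 = -1/87 = -1/87.

-1/87


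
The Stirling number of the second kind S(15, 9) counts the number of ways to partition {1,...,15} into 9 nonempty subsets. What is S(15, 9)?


Using the explicit formula S(n,k) = (1/k!) sum_{j=0}^{k} (-1)^(k-j) C(k,j) j^n:
S(15, 9) = 67128490
Equivalently, S(n,k) is n! times the coefficient of x^n in the EGF (e^x - 1)^k / k!.

67128490


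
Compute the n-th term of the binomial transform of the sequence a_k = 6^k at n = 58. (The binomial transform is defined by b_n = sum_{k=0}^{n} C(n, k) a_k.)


With a_k = 6^k, b_n = sum_{k=0}^{n} C(n, k) 6^k = (1 + 6)^n by the binomial theorem.
For n = 58: (1 + 6)^58 = 7^58 = 10367793076318844190248738727596255138212949486449.

10367793076318844190248738727596255138212949486449


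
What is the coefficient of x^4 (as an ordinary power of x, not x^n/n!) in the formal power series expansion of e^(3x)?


The exponential series is e^y = sum_{k>=0} y^k / k!. Substituting y = 3x gives
e^(3x) = sum_{k>=0} 3^k x^k / k!.
So the coefficient of x^n is a^n/n! with a = 3, n = 4:
3^4 / 4! = 81/24 = 27/8

27/8


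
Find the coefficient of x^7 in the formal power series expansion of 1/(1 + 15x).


Write 1/(1 + c x) = 1/(1 - (-c) x) and apply the geometric-series identity
1/(1 - y) = sum_{k>=0} y^k to get 1/(1 + c x) = sum_{k>=0} (-c)^k x^k.
So the coefficient of x^k is (-c)^k = (-1)^k * c^k.
Here c = 15 and k = 7:
(-15)^7 = -1 * 170859375 = -170859375

-170859375


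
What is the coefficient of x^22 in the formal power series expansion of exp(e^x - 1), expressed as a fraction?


exp(e^x - 1) is the exponential generating function for the Bell numbers Bell_k: exp(e^x - 1) = sum_{k>=0} Bell_k x^k / k!.
So the coefficient of x^22 in exp(e^x - 1) is Bell_22 / 22!.
Computing: Bell_22 = 4506715738447323 and 22! = 1124000727777607680000, giving
4506715738447323/1124000727777607680000 = 88366975263673/22039229956423680000.

88366975263673/22039229956423680000


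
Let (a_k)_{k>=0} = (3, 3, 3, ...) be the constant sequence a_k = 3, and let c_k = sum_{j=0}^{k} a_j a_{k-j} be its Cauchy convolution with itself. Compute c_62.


Since a_j = 3 for all j >= 0, the convolution sum becomes
c_k = sum_{j=0}^{k} 3 * 3 = 9 * (k + 1).
Equivalently, the generating function of (a_k) is 3/(1 - x) and its square is 9/(1 - x)^2 = sum_{k>=0} 9(k + 1) x^k.
For k = 62: 9 * 63 = 567.

567


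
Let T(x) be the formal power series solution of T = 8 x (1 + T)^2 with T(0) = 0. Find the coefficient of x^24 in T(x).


Apply the Lagrange inversion formula: if T = 8 x * phi(T) with phi(t) = (1 + t)^2, then [x^n] T = 8^n * (1/n) [t^(n-1)] phi(t)^n = 8^n * (1/n) [t^(n-1)] (1 + t)^(2n) = 8^n * (1/n) C(2n, n-1).
Using the identity C(2n, n-1) = C(2n, n) * n / (n+1), the unscaled factor equals C(2n, n) / (n+1) = C_n, the n-th Catalan number.
For n = 24: C_24 = C(48, 24) / 25 = 32247603683100/25 = 1289904147324.
With the 8^24 = 4722366482869645213696 factor, the coefficient is 4722366482869645213696 * 1289904147324 = 6091400111437406562014936646549504.

6091400111437406562014936646549504


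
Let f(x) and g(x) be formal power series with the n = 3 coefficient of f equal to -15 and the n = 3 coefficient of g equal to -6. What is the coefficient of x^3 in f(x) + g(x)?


Addition of formal power series is termwise.
The coefficient of x^3 in f + g = -15 + -6
= -21

-21


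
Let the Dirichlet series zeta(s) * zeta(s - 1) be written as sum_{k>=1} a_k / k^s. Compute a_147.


Convolution gives a_k = sum_{d | k} d * 1 = sum_{d | k} d = sigma(k), the sum of positive divisors of k.
For k = 147, the divisors are 1, 3, 7, 21, 49, 147, so
sigma(147) = 1 + 3 + 7 + 21 + 49 + 147 = 228.

228


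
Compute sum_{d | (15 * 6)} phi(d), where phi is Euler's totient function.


First, 15 * 6 = 90. One classical identity is sum_{d | n} phi(d) = n (each k in [1, n] has a unique gcd with n, and among the k's with gcd(k, n) = n/d there are phi(d) of them). So the sum equals 90. We also verify directly:
Divisors of 90: 1, 2, 3, 5, 6, 9, 10, 15, 18, 30, 45, 90.
phi values: 1, 1, 2, 4, 2, 6, 4, 8, 6, 8, 24, 24.
Sum = 90.

90
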